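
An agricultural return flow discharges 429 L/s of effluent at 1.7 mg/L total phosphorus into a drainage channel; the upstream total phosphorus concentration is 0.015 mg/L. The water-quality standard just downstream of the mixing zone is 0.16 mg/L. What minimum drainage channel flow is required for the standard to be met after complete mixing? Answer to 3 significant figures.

Set C_mix = 0.16: (Q·0.01500 + 429.0·1.700) / (Q + 429.0) = 0.16
→ Q = 429.0·(1.700 − 0.16)/(0.16 − 0.01500) = 4556 L/s.

4560 L/s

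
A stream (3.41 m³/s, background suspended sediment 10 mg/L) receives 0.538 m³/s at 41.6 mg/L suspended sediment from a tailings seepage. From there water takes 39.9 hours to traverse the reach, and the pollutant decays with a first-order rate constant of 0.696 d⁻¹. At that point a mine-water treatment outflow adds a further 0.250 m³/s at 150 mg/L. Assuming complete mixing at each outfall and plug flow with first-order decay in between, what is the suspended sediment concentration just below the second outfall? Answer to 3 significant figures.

Conservation of mass: C = (3.410·10.00 + 0.5380·41.60) / 3.948 = 56.48/3.948 = 14.31 mg/L; combined flow 3.948 m³/s.
First-order decay: C = 14.31·exp(−k·t) = 14.31·0.3144 = 4.498 mg/L.
At the second outfall, C = (3.948·4.498 + 0.2500·150.0) / (3.948 + 0.2500) = 13.16 mg/L.

13.2 mg/L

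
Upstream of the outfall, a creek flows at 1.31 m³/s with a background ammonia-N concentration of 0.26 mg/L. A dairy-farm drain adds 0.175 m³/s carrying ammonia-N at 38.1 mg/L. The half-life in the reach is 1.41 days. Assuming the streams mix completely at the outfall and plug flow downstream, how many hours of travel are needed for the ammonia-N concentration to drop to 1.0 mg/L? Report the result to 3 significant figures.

Mass balance: C = (1.310·0.2600 + 0.1750·38.10) / 1.485 = 7.008/1.485 = 4.719 mg/L.
Half-life 1.41 d → k = ln 2 / 1.41 = 0.4916 d⁻¹.
4.719·exp(−k·t) = 1.0 → t = ln(4.719/1.0)/k = 272700 s = 75.75 h.

75.8 h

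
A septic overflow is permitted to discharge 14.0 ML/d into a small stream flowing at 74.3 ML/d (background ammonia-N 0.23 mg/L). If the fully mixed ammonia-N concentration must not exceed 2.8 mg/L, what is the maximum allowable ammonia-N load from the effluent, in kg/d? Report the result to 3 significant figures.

230 kg/d

Mass balance at the limit: 74.30·0.2300 + 14.00·Cₑ = 88.30·2.8 → Cₑ = 16.44 mg/L.
14.00 ML/d = 0.1620 m³/s. Load = 0.1620 m³/s × 16.44 g/m³ × 86 400 s/d = 230.2 kg/d.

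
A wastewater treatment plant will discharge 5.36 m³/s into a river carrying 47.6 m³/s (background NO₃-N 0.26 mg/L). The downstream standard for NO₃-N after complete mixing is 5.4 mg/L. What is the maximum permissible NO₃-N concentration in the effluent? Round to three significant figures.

51.0 mg/L

At the limit, (Qr·Cr + Qe·Cₑ)/(Qr + Qe) = 5.4:
Cₑ = (52.96·5.4 − 47.60·0.2600) / 5.360 = 51.05 mg/L.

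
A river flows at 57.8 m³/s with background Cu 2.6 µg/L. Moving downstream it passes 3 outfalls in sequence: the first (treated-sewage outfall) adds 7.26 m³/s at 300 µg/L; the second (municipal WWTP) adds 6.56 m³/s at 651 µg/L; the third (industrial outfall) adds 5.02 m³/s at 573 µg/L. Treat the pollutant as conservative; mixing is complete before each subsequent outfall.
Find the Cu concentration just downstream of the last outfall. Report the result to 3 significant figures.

After outfall 1: Q = 57.80 + 7.260 = 65.06 m³/s; C = (57.80·2.600 + 7.260·300.0)/65.06 = 35.79 µg/L.
After outfall 2: Q = 65.06 + 6.560 = 71.62 m³/s; C = (65.06·35.79 + 6.560·651.0)/71.62 = 92.14 µg/L.
After outfall 3: Q = 71.62 + 5.020 = 76.64 m³/s; C = (71.62·92.14 + 5.020·573.0)/76.64 = 123.6 µg/L.

124 µg/L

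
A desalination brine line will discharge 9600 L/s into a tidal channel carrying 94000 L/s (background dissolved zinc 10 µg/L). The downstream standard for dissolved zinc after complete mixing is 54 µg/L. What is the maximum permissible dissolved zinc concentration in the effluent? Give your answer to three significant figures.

485 µg/L

At the limit, (Qr·Cr + Qe·Cₑ)/(Qr + Qe) = 54:
Cₑ = (103600·54 − 94000·10.00) / 9600 = 484.8 µg/L.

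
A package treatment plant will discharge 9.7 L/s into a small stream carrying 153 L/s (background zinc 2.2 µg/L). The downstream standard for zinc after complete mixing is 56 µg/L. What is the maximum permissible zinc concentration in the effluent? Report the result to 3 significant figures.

At the limit, (Qr·Cr + Qe·Cₑ)/(Qr + Qe) = 56:
Cₑ = (162.7·56 − 153.0·2.200) / 9.700 = 904.6 µg/L.

905 µg/L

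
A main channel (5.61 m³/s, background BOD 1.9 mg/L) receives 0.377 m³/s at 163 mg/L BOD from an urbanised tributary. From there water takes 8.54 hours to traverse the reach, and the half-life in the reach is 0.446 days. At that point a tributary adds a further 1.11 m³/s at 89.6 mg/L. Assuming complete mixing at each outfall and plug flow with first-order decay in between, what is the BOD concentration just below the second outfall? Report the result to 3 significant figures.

19.9 mg/L

Flow-weighted average: C = (5.610·1.900 + 0.3770·163.0) / 5.987 = 72.11/5.987 = 12.04 mg/L; combined flow 5.987 m³/s.
Half-life 0.446 d → k = ln 2 / 0.446 = 1.554 d⁻¹.
Decay over the reach: 12.04·exp(−kt) = 12.04·0.5752 = 6.928 mg/L.
At the second outfall, C = (5.987·6.928 + 1.110·89.60) / (5.987 + 1.110) = 19.86 mg/L.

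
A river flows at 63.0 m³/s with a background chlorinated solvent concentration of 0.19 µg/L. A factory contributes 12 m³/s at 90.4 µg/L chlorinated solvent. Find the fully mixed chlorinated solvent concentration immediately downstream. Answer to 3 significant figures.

14.6 µg/L

Flow-weighted average: C = (63.00·0.1900 + 12.00·90.40) / 75.00 = 1097/75.00 = 14.62 µg/L.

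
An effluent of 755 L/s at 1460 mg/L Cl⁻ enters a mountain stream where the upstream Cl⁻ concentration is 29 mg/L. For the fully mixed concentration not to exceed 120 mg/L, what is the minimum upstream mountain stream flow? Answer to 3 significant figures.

11100 L/s

Set C_mix = 120: (Q·29.00 + 755.0·1460) / (Q + 755.0) = 120
→ Q = 755.0·(1460 − 120)/(120 − 29.00) = 11120 L/s.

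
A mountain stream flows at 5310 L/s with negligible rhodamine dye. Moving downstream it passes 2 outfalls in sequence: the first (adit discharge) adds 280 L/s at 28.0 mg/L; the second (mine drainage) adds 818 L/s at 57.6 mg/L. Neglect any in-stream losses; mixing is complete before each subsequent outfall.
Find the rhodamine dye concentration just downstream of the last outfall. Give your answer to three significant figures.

8.58 mg/L

After outfall 1: Q = 5310 + 280.0 = 5590 L/s; C = (5310·0 + 280.0·28.00)/5590 = 1.403 mg/L.
After outfall 2: Q = 5590 + 818.0 = 6408 L/s; C = (5590·1.403 + 818.0·57.60)/6408 = 8.576 mg/L.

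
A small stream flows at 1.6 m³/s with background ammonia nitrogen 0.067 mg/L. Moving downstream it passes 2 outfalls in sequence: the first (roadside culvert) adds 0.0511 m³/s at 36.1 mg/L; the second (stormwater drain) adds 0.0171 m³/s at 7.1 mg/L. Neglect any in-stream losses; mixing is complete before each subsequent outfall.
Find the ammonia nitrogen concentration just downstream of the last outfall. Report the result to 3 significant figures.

1.24 mg/L

Below outfall 1: Q → 1.651 m³/s, C = (1.600·0.06700 + 0.05110·36.10)/1.651 = 1.182 mg/L.
Below outfall 2: Q → 1.668 m³/s, C = (1.651·1.182 + 0.01710·7.100)/1.668 = 1.243 mg/L.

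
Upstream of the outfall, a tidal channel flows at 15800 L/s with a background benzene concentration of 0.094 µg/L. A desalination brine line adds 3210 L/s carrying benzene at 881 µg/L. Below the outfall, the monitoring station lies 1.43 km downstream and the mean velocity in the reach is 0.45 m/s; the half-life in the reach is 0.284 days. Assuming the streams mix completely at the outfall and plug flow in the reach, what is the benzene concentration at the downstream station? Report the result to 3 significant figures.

Conservation of mass: C = (15800·0.09400 + 3210·881.0) / 19010 = 2829000/19010 = 148.8 µg/L.
Travel time t = 1.43·1000 / 0.45 = 3178 s = 0.8827 h.
Half-life 0.284 d → k = ln 2 / 0.284 = 2.441 d⁻¹.
After decay, C = 148.8 × e^(−kt) = 148.8 × 0.9141 = 136.1 µg/L.

136 µg/L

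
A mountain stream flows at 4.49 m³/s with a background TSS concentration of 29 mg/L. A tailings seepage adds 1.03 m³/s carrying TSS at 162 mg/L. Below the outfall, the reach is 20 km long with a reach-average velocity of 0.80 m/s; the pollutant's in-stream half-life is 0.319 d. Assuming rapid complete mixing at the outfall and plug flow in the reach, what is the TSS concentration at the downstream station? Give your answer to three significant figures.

28.7 mg/L

After mixing, C = (4.490·29.00 + 1.030·162.0) / 5.520 = 297.1/5.520 = 53.82 mg/L.
Travel time t = 20·1000 / 0.80 = 25000 s = 6.944 h.
Half-life 0.319 d → k = ln 2 / 0.319 = 2.173 d⁻¹.
First-order decay: C = 53.82·exp(−k·t) = 53.82·0.5333 = 28.70 mg/L.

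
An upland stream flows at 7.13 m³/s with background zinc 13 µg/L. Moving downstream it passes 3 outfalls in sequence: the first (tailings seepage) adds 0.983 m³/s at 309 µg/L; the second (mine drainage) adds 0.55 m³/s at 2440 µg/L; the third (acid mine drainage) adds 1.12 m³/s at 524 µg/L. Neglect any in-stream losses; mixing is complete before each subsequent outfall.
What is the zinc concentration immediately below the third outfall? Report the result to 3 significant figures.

238 µg/L

Below outfall 1: Q → 8.113 m³/s, C = (7.130·13.00 + 0.9830·309.0)/8.113 = 48.86 µg/L.
Below outfall 2: Q → 8.663 m³/s, C = (8.113·48.86 + 0.5500·2440)/8.663 = 200.7 µg/L.
Below outfall 3: Q → 9.783 m³/s, C = (8.663·200.7 + 1.120·524.0)/9.783 = 237.7 µg/L.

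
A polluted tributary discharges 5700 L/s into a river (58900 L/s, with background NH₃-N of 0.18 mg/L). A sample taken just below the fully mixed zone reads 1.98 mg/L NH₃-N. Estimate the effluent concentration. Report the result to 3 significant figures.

20.6 mg/L

Mass balance: 58900·0.1800 + 5700·Cₑ = 64600·1.980
→ Cₑ = (64600·1.980 − 58900·0.1800) / 5700 = 20.58 mg/L.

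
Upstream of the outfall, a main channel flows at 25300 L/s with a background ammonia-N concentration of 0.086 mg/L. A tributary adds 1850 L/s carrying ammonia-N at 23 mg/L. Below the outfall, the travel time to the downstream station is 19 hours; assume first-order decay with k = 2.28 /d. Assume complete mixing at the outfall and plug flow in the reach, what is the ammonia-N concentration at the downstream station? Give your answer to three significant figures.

Flow-weighted average: C = (25300·0.08600 + 1850·23.00) / 27150 = 44730/27150 = 1.647 mg/L.
Applying C = C₀e^(−kt): 1.647 × 0.1645 = 0.2709 mg/L.

0.271 mg/L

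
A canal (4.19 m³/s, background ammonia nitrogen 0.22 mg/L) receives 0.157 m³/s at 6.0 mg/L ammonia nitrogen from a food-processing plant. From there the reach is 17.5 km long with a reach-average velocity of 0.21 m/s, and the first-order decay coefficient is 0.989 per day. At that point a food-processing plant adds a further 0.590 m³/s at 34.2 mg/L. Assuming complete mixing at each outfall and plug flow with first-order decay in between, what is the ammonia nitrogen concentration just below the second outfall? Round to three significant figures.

4.23 mg/L

Mass balance: C = (4.190·0.2200 + 0.1570·6.000) / 4.347 = 1.864/4.347 = 0.4288 mg/L; combined flow 4.347 m³/s.
Travel time t = 17.5·1000 / 0.21 = 83330 s = 23.15 h.
After decay, C = 0.4288 × e^(−kt) = 0.4288 × 0.3852 = 0.1652 mg/L.
At the second outfall, C = (4.347·0.1652 + 0.5900·34.20) / (4.347 + 0.5900) = 4.233 mg/L.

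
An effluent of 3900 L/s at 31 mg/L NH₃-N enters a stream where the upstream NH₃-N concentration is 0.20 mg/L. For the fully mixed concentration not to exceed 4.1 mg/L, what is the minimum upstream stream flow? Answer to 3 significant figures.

26900 L/s

Set C_mix = 4.1: (Q·0.2000 + 3900·31.00) / (Q + 3900) = 4.1
→ Q = 3900·(31.00 − 4.1)/(4.1 − 0.2000) = 26900 L/s.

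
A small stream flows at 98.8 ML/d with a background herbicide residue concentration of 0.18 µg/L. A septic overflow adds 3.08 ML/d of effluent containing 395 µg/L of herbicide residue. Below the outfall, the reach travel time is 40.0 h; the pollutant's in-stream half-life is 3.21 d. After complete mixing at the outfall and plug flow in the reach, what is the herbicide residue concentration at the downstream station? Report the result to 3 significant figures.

Conservation of mass: C = (98.80·0.1800 + 3.080·395.0) / 101.9 = 1234/101.9 = 12.12 µg/L.
Half-life 3.21 d → k = ln 2 / 3.21 = 0.2159 d⁻¹.
First-order decay: C = 12.12·exp(−k·t) = 12.12·0.6978 = 8.454 µg/L.

8.45 µg/L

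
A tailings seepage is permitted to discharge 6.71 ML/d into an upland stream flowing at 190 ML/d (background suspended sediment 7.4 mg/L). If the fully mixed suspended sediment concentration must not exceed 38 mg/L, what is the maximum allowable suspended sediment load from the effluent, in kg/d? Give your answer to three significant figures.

6070 kg/d

Mass balance at the limit: 190.0·7.400 + 6.710·Cₑ = 196.7·38 → Cₑ = 904.5 mg/L.
6.710 ML/d = 0.07766 m³/s. Load = 0.07766 m³/s × 904.5 g/m³ × 86 400 s/d = 6069 kg/d.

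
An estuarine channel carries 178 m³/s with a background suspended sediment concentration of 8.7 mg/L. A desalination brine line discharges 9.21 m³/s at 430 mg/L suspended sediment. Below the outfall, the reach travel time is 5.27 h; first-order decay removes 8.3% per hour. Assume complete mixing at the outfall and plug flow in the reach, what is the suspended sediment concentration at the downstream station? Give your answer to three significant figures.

Mass balance: C = (178.0·8.700 + 9.210·430.0) / 187.2 = 5509/187.2 = 29.43 mg/L.
8.3%/h lost → k = −ln(1 − 0.083) = 0.08665 h⁻¹.
Applying C = C₀e^(−kt): 29.43 × 0.6334 = 18.64 mg/L.

18.6 mg/L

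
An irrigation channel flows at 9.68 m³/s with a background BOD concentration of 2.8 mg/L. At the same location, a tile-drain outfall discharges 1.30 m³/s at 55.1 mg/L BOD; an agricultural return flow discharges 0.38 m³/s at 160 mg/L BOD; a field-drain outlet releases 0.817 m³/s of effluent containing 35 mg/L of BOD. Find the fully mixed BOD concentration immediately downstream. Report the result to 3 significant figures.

15.4 mg/L

Mixed concentration C = ΣQC/ΣQ = (9.680·2.800 + 1.300·55.10 + 0.3800·160.0 + 0.8170·35.00) / 12.18 = 188.1/12.18 = 15.45 mg/L.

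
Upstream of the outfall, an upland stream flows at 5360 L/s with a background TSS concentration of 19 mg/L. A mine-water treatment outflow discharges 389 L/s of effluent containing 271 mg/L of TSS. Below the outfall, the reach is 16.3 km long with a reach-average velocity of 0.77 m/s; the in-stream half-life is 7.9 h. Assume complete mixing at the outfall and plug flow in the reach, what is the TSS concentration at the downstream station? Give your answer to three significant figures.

21.5 mg/L

Flow-weighted average: C = (5360·19.00 + 389.0·271.0) / 5749 = 207300/5749 = 36.05 mg/L.
Travel time t = 16.3·1000 / 0.77 = 21170 s = 5.880 h.
Half-life 7.9 h → k = ln 2 / 7.9 = 0.08774 h⁻¹ = 2.106 d⁻¹.
After decay, C = 36.05 × e^(−kt) = 36.05 × 0.5969 = 21.52 mg/L.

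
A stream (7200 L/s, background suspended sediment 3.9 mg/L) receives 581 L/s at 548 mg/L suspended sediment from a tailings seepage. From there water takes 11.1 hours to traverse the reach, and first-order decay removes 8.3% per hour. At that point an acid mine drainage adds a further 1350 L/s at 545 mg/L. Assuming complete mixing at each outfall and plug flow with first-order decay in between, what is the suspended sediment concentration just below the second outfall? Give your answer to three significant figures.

95.1 mg/L

After mixing, C = (7200·3.900 + 581.0·548.0) / 7781 = 346500/7781 = 44.53 mg/L; combined flow 7781 L/s.
8.3%/h lost → k = −ln(1 − 0.083) = 0.08665 h⁻¹.
Decay over the reach: 44.53·exp(−kt) = 44.53·0.3822 = 17.02 mg/L.
At the second outfall, C = (7781·17.02 + 1350·545.0) / (7781 + 1350) = 95.08 mg/L.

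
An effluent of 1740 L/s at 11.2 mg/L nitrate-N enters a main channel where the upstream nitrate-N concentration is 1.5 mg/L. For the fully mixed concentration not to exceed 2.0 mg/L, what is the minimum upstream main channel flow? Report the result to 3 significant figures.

Set C_mix = 2.0: (Q·1.500 + 1740·11.20) / (Q + 1740) = 2.0
→ Q = 1740·(11.20 − 2.0)/(2.0 − 1.500) = 32020 L/s.

32000 L/s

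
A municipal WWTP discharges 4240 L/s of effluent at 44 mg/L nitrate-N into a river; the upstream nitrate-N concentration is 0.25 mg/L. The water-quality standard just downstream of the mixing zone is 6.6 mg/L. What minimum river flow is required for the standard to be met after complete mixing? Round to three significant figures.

Set C_mix = 6.6: (Q·0.2500 + 4240·44.00) / (Q + 4240) = 6.6
→ Q = 4240·(44.00 − 6.6)/(6.6 − 0.2500) = 24970 L/s.

25000 L/s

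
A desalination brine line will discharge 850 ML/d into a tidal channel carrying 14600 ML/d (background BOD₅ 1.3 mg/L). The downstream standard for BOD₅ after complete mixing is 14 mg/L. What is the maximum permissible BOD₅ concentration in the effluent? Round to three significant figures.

232 mg/L

At the limit, (Qr·Cr + Qe·Cₑ)/(Qr + Qe) = 14:
Cₑ = (15450·14 − 14600·1.300) / 850.0 = 232.1 mg/L.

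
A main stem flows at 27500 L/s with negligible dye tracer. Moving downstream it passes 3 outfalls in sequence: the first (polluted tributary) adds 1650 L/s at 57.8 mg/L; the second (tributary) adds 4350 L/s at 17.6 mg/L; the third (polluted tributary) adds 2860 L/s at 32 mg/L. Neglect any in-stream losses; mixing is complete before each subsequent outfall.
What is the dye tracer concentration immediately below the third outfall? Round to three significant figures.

Below outfall 1: Q → 29150 L/s, C = (27500·0 + 1650·57.80)/29150 = 3.272 mg/L.
Below outfall 2: Q → 33500 L/s, C = (29150·3.272 + 4350·17.60)/33500 = 5.132 mg/L.
Below outfall 3: Q → 36360 L/s, C = (33500·5.132 + 2860·32.00)/36360 = 7.246 mg/L.

7.25 mg/L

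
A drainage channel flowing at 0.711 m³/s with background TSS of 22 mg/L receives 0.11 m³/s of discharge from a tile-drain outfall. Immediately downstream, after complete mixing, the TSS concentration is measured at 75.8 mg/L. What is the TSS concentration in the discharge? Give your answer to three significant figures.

Mass balance: 0.7110·22.00 + 0.1100·Cₑ = 0.8210·75.80
→ Cₑ = (0.8210·75.80 − 0.7110·22.00) / 0.1100 = 423.5 mg/L.

424 mg/L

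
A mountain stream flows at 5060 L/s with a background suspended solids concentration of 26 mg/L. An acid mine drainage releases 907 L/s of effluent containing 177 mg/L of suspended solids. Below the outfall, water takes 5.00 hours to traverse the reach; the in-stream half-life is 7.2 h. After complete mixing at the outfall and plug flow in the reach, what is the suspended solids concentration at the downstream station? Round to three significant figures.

After mixing, C = (5060·26.00 + 907.0·177.0) / 5967 = 292100/5967 = 48.95 mg/L.
Half-life 7.2 h → k = ln 2 / 7.2 = 0.09627 h⁻¹ = 2.310 d⁻¹.
Decay over the reach: 48.95·exp(−kt) = 48.95·0.6179 = 30.25 mg/L.

30.3 mg/L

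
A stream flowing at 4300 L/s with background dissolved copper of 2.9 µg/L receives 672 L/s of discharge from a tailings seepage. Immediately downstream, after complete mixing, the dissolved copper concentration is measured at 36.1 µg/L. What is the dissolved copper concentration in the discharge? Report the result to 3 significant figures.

Mass balance: 4300·2.900 + 672.0·Cₑ = 4972·36.10
→ Cₑ = (4972·36.10 − 4300·2.900) / 672.0 = 248.5 µg/L.

249 µg/L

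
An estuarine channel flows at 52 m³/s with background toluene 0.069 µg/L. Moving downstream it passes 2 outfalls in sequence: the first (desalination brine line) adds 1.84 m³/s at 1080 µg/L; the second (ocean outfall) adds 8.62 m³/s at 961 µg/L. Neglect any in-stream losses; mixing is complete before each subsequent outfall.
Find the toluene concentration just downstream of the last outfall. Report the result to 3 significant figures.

Outfall 1: combined Q = 53.84 m³/s; C = (52.00·0.06900 + 1.840·1080)/53.84 = 36.98 µg/L.
Outfall 2: combined Q = 62.46 m³/s; C = (53.84·36.98 + 8.620·961.0)/62.46 = 164.5 µg/L.

164 µg/L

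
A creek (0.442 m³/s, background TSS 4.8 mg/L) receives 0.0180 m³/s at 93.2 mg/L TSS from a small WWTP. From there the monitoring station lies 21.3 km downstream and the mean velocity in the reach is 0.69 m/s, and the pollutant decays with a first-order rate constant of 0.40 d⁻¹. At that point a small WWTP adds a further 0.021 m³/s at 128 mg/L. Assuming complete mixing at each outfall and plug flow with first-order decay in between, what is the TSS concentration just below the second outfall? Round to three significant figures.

Conservation of mass: C = (0.4420·4.800 + 0.01800·93.20) / 0.4600 = 3.799/0.4600 = 8.259 mg/L; combined flow 0.4600 m³/s.
Travel time t = 21.3·1000 / 0.69 = 30870 s = 8.575 h.
After decay, C = 8.259 × e^(−kt) = 8.259 × 0.8668 = 7.159 mg/L.
Second outfall: C = (0.4600·7.159 + 0.02100·128.0)/0.4810 = 12.44 mg/L.

12.4 mg/L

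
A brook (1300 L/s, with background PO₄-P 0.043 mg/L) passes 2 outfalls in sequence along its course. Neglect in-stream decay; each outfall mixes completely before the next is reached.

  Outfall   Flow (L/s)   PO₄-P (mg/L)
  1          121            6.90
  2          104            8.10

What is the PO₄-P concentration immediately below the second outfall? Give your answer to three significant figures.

1.14 mg/L

Outfall 1: combined Q = 1421 L/s; C = (1300·0.04300 + 121.0·6.900)/1421 = 0.6269 mg/L.
Outfall 2: combined Q = 1525 L/s; C = (1421·0.6269 + 104.0·8.100)/1525 = 1.137 mg/L.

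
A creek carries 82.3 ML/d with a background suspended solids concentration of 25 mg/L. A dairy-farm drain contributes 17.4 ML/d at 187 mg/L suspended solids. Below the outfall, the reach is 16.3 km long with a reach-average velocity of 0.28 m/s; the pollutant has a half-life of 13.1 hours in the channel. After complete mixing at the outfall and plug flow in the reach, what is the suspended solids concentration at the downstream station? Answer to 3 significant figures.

22.6 mg/L

Flow-weighted average: C = (82.30·25.00 + 17.40·187.0) / 99.70 = 5311/99.70 = 53.27 mg/L.
Travel time t = 16.3·1000 / 0.28 = 58210 s = 16.17 h.
Half-life 13.1 h → k = ln 2 / 13.1 = 0.05291 h⁻¹ = 1.270 d⁻¹.
Applying C = C₀e^(−kt): 53.27 × 0.4250 = 22.64 mg/L.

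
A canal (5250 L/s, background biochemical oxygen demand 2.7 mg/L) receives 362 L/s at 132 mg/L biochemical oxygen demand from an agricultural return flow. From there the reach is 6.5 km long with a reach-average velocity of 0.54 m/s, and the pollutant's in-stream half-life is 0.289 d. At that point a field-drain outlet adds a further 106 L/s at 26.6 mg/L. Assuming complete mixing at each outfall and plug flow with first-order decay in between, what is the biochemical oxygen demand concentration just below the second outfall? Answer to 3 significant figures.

8.25 mg/L

Flow-weighted average: C = (5250·2.700 + 362.0·132.0) / 5612 = 61960/5612 = 11.04 mg/L; combined flow 5612 L/s.
Travel time t = 6.5·1000 / 0.54 = 12040 s = 3.344 h.
Half-life 0.289 d → k = ln 2 / 0.289 = 2.398 d⁻¹.
Decay over the reach: 11.04·exp(−kt) = 11.04·0.7160 = 7.904 mg/L.
Second outfall: C = (5612·7.904 + 106.0·26.60)/5718 = 8.251 mg/L.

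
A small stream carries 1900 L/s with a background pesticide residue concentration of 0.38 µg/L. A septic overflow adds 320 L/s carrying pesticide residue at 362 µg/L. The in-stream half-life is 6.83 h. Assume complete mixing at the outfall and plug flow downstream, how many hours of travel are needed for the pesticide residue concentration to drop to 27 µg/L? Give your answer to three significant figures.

6.55 h

Flow-weighted average: C = (1900·0.3800 + 320.0·362.0) / 2220 = 116600/2220 = 52.51 µg/L.
Half-life 6.83 h → k = ln 2 / 6.83 = 0.1015 h⁻¹ = 2.436 d⁻¹.
52.51·exp(−k·t) = 27 → t = ln(52.51/27)/k = 23590 s = 6.553 h.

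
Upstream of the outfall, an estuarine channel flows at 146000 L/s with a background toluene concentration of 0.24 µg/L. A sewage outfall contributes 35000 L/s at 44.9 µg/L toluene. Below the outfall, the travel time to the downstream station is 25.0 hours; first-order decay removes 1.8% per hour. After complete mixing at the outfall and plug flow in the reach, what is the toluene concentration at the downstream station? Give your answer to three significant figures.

5.64 µg/L

Mass balance: C = (146000·0.2400 + 35000·44.90) / 181000 = 1607000/181000 = 8.876 µg/L.
1.8%/h lost → k = −ln(1 − 0.018) = 0.01816 h⁻¹.
Decay over the reach: 8.876·exp(−kt) = 8.876·0.6350 = 5.636 µg/L.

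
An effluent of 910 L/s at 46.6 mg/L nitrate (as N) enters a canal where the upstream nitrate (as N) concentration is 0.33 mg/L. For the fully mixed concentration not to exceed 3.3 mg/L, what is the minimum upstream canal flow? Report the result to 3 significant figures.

13300 L/s

Set C_mix = 3.3: (Q·0.3300 + 910.0·46.60) / (Q + 910.0) = 3.3
→ Q = 910.0·(46.60 − 3.3)/(3.3 − 0.3300) = 13270 L/s.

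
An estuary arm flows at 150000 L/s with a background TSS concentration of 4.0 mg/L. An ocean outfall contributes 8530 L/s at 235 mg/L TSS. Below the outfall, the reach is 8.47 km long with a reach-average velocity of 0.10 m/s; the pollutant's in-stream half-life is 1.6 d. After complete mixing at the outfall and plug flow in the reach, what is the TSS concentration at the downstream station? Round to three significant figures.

Mixed concentration C = ΣQC/ΣQ = (150000·4.000 + 8530·235.0) / 158500 = 2605000/158500 = 16.43 mg/L.
Travel time t = 8.47·1000 / 0.10 = 84700 s = 23.53 h.
Half-life 1.6 d → k = ln 2 / 1.6 = 0.4332 d⁻¹.
After decay, C = 16.43 × e^(−kt) = 16.43 × 0.6540 = 10.74 mg/L.

10.7 mg/L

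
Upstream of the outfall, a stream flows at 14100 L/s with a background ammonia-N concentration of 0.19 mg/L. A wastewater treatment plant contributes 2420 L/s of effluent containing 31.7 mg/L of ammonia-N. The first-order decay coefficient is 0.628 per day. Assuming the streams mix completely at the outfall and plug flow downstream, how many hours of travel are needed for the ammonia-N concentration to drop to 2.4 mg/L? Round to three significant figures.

26.5 h

Flow-weighted average: C = (14100·0.1900 + 2420·31.70) / 16520 = 79390/16520 = 4.806 mg/L.
4.806·exp(−k·t) = 2.4 → t = ln(4.806/2.4)/k = 95530 s = 26.54 h.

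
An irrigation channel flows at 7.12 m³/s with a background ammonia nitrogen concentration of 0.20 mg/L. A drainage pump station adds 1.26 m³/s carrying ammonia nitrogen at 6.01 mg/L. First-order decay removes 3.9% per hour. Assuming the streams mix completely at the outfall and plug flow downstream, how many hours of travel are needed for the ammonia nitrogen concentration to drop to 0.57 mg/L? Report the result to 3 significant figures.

15.9 h

Conservation of mass: C = (7.120·0.2000 + 1.260·6.010) / 8.380 = 8.997/8.380 = 1.074 mg/L.
3.9%/h lost → k = −ln(1 − 0.039) = 0.03978 h⁻¹.
1.074·exp(−k·t) = 0.57 → t = ln(1.074/0.57)/k = 57290 s = 15.92 h.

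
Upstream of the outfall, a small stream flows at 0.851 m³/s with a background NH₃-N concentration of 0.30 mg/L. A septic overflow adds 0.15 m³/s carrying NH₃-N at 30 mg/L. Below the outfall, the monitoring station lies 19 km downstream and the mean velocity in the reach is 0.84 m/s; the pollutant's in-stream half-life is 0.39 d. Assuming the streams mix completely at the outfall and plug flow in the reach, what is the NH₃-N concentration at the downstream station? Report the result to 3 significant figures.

2.98 mg/L

After mixing, C = (0.8510·0.3000 + 0.1500·30.00) / 1.001 = 4.755/1.001 = 4.751 mg/L.
Travel time t = 19·1000 / 0.84 = 22620 s = 6.283 h.
Half-life 0.39 d → k = ln 2 / 0.39 = 1.777 d⁻¹.
First-order decay: C = 4.751·exp(−k·t) = 4.751·0.6280 = 2.983 mg/L.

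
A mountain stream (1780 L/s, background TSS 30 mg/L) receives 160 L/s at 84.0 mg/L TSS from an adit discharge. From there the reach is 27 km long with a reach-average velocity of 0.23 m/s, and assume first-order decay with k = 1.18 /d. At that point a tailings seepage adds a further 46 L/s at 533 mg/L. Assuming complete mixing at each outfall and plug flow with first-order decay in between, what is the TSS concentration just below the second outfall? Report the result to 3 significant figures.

Mass balance: C = (1780·30.00 + 160.0·84.00) / 1940 = 66840/1940 = 34.45 mg/L; combined flow 1940 L/s.
Travel time t = 27·1000 / 0.23 = 117400 s = 32.61 h.
First-order decay: C = 34.45·exp(−k·t) = 34.45·0.2012 = 6.933 mg/L.
At the second outfall, C = (1940·6.933 + 46.00·533.0) / (1940 + 46.00) = 19.12 mg/L.

19.1 mg/L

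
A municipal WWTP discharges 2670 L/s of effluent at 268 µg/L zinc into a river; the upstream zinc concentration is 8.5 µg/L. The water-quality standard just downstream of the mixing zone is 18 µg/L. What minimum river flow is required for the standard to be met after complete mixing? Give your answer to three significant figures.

70300 L/s

Set C_mix = 18: (Q·8.500 + 2670·268.0) / (Q + 2670) = 18
→ Q = 2670·(268.0 − 18)/(18 − 8.500) = 70260 L/s.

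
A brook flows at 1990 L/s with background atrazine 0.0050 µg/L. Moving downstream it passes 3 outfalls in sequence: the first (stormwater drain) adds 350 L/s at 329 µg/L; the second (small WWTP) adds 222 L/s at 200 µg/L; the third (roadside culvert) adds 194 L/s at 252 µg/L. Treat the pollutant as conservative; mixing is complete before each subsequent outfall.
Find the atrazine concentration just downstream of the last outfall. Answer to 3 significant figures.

75.6 µg/L

Below outfall 1: Q → 2340 L/s, C = (1990·0.005000 + 350.0·329.0)/2340 = 49.21 µg/L.
Below outfall 2: Q → 2562 L/s, C = (2340·49.21 + 222.0·200.0)/2562 = 62.28 µg/L.
Below outfall 3: Q → 2756 L/s, C = (2562·62.28 + 194.0·252.0)/2756 = 75.63 µg/L.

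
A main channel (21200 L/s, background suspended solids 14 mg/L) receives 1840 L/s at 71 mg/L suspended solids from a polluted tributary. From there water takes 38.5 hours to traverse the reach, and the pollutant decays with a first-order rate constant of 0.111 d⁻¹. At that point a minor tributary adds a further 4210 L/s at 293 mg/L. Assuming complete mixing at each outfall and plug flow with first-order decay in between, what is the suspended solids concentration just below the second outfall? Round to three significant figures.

After mixing, C = (21200·14.00 + 1840·71.00) / 23040 = 427400/23040 = 18.55 mg/L; combined flow 23040 L/s.
Decay over the reach: 18.55·exp(−kt) = 18.55·0.8369 = 15.53 mg/L.
At the second outfall, C = (23040·15.53 + 4210·293.0) / (23040 + 4210) = 58.39 mg/L.

58.4 mg/L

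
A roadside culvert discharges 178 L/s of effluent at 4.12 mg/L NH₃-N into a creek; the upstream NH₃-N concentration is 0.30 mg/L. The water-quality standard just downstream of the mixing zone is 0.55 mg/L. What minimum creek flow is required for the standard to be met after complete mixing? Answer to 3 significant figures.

Set C_mix = 0.55: (Q·0.3000 + 178.0·4.120) / (Q + 178.0) = 0.55
→ Q = 178.0·(4.120 − 0.55)/(0.55 − 0.3000) = 2542 L/s.

2540 L/s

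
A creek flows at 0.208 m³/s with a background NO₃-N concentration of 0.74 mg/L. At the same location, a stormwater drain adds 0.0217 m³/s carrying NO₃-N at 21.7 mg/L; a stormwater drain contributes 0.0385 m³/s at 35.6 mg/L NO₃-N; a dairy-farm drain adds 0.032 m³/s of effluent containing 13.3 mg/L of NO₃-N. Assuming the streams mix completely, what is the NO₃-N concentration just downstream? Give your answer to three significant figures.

Mass balance: C = (0.2080·0.7400 + 0.02170·21.70 + 0.03850·35.60 + 0.03200·13.30) / 0.3002 = 2.421/0.3002 = 8.065 mg/L.

8.06 mg/L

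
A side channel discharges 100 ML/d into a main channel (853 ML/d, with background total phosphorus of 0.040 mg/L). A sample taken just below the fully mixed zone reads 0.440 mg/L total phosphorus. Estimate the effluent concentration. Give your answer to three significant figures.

3.85 mg/L

Mass balance: 853.0·0.04000 + 100.0·Cₑ = 953.0·0.4400
→ Cₑ = (953.0·0.4400 − 853.0·0.04000) / 100.0 = 3.852 mg/L.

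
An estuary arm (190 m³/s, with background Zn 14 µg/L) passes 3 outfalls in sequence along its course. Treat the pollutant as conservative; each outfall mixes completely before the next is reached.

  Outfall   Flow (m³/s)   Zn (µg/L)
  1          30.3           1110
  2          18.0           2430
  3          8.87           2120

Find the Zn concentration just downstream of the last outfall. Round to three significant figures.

400 µg/L

Below outfall 1: Q → 220.3 m³/s, C = (190.0·14.00 + 30.30·1110)/220.3 = 164.7 µg/L.
Below outfall 2: Q → 238.3 m³/s, C = (220.3·164.7 + 18.00·2430)/238.3 = 335.8 µg/L.
Below outfall 3: Q → 247.2 m³/s, C = (238.3·335.8 + 8.870·2120)/247.2 = 399.9 µg/L.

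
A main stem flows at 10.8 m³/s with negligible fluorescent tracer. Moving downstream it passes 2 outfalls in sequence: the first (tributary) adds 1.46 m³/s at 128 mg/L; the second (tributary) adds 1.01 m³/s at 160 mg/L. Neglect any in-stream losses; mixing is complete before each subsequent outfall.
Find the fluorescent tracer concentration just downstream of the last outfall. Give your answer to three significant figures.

Outfall 1: combined Q = 12.26 m³/s; C = (10.80·0 + 1.460·128.0)/12.26 = 15.24 mg/L.
Outfall 2: combined Q = 13.27 m³/s; C = (12.26·15.24 + 1.010·160.0)/13.27 = 26.26 mg/L.

26.3 mg/L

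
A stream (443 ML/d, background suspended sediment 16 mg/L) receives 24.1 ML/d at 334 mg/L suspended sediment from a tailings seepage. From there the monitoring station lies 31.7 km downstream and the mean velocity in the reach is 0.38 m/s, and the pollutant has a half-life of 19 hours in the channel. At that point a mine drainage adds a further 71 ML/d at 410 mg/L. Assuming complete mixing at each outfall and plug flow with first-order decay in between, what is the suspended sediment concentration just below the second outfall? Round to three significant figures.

66.2 mg/L

Conservation of mass: C = (443.0·16.00 + 24.10·334.0) / 467.1 = 15140/467.1 = 32.41 mg/L; combined flow 467.1 ML/d.
Travel time t = 31.7·1000 / 0.38 = 83420 s = 23.17 h.
Half-life 19 h → k = ln 2 / 19 = 0.03648 h⁻¹ = 0.8756 d⁻¹.
First-order decay: C = 32.41·exp(−k·t) = 32.41·0.4294 = 13.92 mg/L.
Second outfall: C = (467.1·13.92 + 71.00·410.0)/538.1 = 66.18 mg/L.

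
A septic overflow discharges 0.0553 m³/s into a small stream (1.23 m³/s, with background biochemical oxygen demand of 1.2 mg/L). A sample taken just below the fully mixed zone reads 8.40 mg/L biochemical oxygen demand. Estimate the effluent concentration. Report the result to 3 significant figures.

169 mg/L

Mass balance: 1.230·1.200 + 0.05530·Cₑ = 1.285·8.400
→ Cₑ = (1.285·8.400 − 1.230·1.200) / 0.05530 = 168.5 mg/L.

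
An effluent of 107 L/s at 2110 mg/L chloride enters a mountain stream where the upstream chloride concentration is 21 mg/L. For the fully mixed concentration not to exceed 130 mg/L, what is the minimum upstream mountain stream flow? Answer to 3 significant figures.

1940 L/s

Set C_mix = 130: (Q·21.00 + 107.0·2110) / (Q + 107.0) = 130
→ Q = 107.0·(2110 − 130)/(130 − 21.00) = 1944 L/s.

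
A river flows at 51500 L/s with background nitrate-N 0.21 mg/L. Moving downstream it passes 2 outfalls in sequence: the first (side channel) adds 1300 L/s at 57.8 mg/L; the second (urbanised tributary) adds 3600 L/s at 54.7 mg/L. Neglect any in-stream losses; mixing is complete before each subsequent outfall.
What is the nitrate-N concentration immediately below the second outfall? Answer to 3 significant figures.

5.02 mg/L

Below outfall 1: Q → 52800 L/s, C = (51500·0.2100 + 1300·57.80)/52800 = 1.628 mg/L.
Below outfall 2: Q → 56400 L/s, C = (52800·1.628 + 3600·54.70)/56400 = 5.016 mg/L.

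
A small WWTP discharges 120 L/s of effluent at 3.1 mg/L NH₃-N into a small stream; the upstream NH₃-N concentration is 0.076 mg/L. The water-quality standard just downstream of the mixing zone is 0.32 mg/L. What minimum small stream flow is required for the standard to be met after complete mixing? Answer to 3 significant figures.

Set C_mix = 0.32: (Q·0.07600 + 120.0·3.100) / (Q + 120.0) = 0.32
→ Q = 120.0·(3.100 − 0.32)/(0.32 − 0.07600) = 1367 L/s.

1370 L/s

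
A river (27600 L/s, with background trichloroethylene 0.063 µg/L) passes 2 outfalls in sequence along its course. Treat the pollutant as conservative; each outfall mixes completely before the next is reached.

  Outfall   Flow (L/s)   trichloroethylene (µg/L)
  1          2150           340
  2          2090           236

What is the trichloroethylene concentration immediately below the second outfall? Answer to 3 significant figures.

38.5 µg/L

Below outfall 1: Q → 29750 L/s, C = (27600·0.06300 + 2150·340.0)/29750 = 24.63 µg/L.
Below outfall 2: Q → 31840 L/s, C = (29750·24.63 + 2090·236.0)/31840 = 38.50 µg/L.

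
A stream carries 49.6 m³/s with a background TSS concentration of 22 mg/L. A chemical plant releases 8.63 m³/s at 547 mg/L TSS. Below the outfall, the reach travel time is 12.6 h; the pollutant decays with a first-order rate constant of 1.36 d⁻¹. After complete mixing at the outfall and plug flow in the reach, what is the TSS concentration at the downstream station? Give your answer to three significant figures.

Mass balance: C = (49.60·22.00 + 8.630·547.0) / 58.23 = 5812/58.23 = 99.81 mg/L.
First-order decay: C = 99.81·exp(−k·t) = 99.81·0.4897 = 48.87 mg/L.

48.9 mg/L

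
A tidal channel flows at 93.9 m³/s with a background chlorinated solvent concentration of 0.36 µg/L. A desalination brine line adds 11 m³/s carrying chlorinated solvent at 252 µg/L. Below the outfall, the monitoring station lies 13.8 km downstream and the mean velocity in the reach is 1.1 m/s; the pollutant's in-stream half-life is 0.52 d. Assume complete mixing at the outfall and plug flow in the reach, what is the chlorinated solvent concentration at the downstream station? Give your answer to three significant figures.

Mass balance: C = (93.90·0.3600 + 11.00·252.0) / 104.9 = 2806/104.9 = 26.75 µg/L.
Travel time t = 13.8·1000 / 1.1 = 12550 s = 3.485 h.
Half-life 0.52 d → k = ln 2 / 0.52 = 1.333 d⁻¹.
Decay over the reach: 26.75·exp(−kt) = 26.75·0.8240 = 22.04 µg/L.

22.0 µg/L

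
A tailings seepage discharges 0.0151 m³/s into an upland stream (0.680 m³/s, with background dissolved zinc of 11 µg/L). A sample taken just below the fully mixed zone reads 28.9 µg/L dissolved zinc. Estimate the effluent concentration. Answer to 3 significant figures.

835 µg/L

Mass balance: 0.6800·11.00 + 0.01510·Cₑ = 0.6951·28.90
→ Cₑ = (0.6951·28.90 − 0.6800·11.00) / 0.01510 = 835.0 µg/L.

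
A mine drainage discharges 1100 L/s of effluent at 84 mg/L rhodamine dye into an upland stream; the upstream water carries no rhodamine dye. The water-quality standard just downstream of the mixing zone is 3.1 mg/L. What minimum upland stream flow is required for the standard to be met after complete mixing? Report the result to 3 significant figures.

Set C_mix = 3.1: (Q·0 + 1100·84.00) / (Q + 1100) = 3.1
→ Q = 1100·(84.00 − 3.1)/(3.1 − 0) = 28710 L/s.

28700 L/s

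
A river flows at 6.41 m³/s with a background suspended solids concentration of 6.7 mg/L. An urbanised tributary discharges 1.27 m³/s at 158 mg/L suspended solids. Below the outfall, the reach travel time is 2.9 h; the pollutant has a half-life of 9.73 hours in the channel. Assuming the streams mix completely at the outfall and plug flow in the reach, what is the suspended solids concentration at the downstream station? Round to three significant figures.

25.8 mg/L

Conservation of mass: C = (6.410·6.700 + 1.270·158.0) / 7.680 = 243.6/7.680 = 31.72 mg/L.
Half-life 9.73 h → k = ln 2 / 9.73 = 0.07124 h⁻¹ = 1.710 d⁻¹.
After decay, C = 31.72 × e^(−kt) = 31.72 × 0.8134 = 25.80 mg/L.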